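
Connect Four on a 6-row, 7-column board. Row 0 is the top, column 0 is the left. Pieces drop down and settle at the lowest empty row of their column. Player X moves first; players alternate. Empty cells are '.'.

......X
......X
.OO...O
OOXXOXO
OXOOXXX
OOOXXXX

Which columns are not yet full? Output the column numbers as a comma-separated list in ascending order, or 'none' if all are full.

Answer: 0,1,2,3,4,5

Derivation:
col 0: top cell = '.' → open
col 1: top cell = '.' → open
col 2: top cell = '.' → open
col 3: top cell = '.' → open
col 4: top cell = '.' → open
col 5: top cell = '.' → open
col 6: top cell = 'X' → FULL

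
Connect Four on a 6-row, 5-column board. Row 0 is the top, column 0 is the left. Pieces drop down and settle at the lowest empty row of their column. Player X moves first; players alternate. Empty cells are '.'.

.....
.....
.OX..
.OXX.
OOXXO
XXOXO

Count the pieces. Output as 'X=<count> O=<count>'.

X=8 O=7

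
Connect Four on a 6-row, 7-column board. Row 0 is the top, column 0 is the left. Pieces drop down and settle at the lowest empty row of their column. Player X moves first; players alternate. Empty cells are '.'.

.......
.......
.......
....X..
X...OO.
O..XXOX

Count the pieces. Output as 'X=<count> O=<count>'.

X=5 O=4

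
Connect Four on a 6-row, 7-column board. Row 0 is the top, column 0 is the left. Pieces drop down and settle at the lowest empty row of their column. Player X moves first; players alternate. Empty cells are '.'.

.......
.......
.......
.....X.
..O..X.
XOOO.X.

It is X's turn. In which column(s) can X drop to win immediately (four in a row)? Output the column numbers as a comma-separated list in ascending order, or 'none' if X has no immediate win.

col 0: drop X → no win
col 1: drop X → no win
col 2: drop X → no win
col 3: drop X → no win
col 4: drop X → no win
col 5: drop X → WIN!
col 6: drop X → no win

Answer: 5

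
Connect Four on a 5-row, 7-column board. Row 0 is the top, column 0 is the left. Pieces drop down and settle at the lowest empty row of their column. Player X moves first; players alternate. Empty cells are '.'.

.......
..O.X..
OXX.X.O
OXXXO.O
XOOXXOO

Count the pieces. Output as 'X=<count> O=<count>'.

X=10 O=10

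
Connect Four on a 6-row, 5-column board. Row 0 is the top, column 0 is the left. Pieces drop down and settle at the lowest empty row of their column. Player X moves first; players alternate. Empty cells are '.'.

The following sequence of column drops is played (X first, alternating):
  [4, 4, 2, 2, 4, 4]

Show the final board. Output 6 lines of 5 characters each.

Move 1: X drops in col 4, lands at row 5
Move 2: O drops in col 4, lands at row 4
Move 3: X drops in col 2, lands at row 5
Move 4: O drops in col 2, lands at row 4
Move 5: X drops in col 4, lands at row 3
Move 6: O drops in col 4, lands at row 2

Answer: .....
.....
....O
....X
..O.O
..X.X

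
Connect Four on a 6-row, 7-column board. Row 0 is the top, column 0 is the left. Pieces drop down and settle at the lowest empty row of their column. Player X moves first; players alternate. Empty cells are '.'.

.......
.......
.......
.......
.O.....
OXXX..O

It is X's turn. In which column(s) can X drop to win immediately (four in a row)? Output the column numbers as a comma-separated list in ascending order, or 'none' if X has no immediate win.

Answer: 4

Derivation:
col 0: drop X → no win
col 1: drop X → no win
col 2: drop X → no win
col 3: drop X → no win
col 4: drop X → WIN!
col 5: drop X → no win
col 6: drop X → no win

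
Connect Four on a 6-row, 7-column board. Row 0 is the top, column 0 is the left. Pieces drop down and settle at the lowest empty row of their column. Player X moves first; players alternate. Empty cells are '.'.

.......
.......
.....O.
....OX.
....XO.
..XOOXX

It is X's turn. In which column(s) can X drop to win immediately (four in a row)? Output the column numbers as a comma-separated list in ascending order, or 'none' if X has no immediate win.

Answer: none

Derivation:
col 0: drop X → no win
col 1: drop X → no win
col 2: drop X → no win
col 3: drop X → no win
col 4: drop X → no win
col 5: drop X → no win
col 6: drop X → no win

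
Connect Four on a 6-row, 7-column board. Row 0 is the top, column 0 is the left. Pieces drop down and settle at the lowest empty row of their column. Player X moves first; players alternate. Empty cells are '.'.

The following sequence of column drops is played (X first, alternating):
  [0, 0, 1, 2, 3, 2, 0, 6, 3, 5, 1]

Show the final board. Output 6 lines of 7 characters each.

Move 1: X drops in col 0, lands at row 5
Move 2: O drops in col 0, lands at row 4
Move 3: X drops in col 1, lands at row 5
Move 4: O drops in col 2, lands at row 5
Move 5: X drops in col 3, lands at row 5
Move 6: O drops in col 2, lands at row 4
Move 7: X drops in col 0, lands at row 3
Move 8: O drops in col 6, lands at row 5
Move 9: X drops in col 3, lands at row 4
Move 10: O drops in col 5, lands at row 5
Move 11: X drops in col 1, lands at row 4

Answer: .......
.......
.......
X......
OXOX...
XXOX.OO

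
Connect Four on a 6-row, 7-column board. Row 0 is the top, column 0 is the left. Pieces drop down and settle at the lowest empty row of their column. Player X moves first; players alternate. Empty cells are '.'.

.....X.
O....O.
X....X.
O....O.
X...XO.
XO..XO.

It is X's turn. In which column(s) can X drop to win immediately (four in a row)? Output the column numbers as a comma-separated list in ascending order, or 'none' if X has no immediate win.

Answer: none

Derivation:
col 0: drop X → no win
col 1: drop X → no win
col 2: drop X → no win
col 3: drop X → no win
col 4: drop X → no win
col 6: drop X → no win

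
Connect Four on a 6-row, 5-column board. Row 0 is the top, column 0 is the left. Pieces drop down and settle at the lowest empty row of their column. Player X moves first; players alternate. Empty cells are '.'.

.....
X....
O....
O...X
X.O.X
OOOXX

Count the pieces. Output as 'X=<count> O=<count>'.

X=6 O=6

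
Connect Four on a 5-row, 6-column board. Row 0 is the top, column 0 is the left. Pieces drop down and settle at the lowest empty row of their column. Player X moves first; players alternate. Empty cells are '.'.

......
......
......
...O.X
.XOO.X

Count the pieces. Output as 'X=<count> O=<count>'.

X=3 O=3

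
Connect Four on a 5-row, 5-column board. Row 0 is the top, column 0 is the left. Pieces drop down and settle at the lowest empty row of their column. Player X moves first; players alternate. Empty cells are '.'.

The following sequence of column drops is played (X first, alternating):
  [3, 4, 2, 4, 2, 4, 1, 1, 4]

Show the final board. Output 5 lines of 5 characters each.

Move 1: X drops in col 3, lands at row 4
Move 2: O drops in col 4, lands at row 4
Move 3: X drops in col 2, lands at row 4
Move 4: O drops in col 4, lands at row 3
Move 5: X drops in col 2, lands at row 3
Move 6: O drops in col 4, lands at row 2
Move 7: X drops in col 1, lands at row 4
Move 8: O drops in col 1, lands at row 3
Move 9: X drops in col 4, lands at row 1

Answer: .....
....X
....O
.OX.O
.XXXO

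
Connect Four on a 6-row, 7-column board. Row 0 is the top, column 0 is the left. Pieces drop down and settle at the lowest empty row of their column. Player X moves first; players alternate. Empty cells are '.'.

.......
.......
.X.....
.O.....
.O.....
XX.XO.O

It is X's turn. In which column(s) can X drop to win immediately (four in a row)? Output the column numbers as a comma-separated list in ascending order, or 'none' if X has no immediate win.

Answer: 2

Derivation:
col 0: drop X → no win
col 1: drop X → no win
col 2: drop X → WIN!
col 3: drop X → no win
col 4: drop X → no win
col 5: drop X → no win
col 6: drop X → no win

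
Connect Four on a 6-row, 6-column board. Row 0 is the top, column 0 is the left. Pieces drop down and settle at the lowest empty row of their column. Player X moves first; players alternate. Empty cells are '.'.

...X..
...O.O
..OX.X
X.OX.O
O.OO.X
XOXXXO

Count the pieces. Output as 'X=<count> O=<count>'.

X=10 O=10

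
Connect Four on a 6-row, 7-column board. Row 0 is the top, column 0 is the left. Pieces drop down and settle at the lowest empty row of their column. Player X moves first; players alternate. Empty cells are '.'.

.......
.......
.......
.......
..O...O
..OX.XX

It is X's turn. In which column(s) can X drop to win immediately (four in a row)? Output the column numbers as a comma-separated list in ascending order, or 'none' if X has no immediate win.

col 0: drop X → no win
col 1: drop X → no win
col 2: drop X → no win
col 3: drop X → no win
col 4: drop X → WIN!
col 5: drop X → no win
col 6: drop X → no win

Answer: 4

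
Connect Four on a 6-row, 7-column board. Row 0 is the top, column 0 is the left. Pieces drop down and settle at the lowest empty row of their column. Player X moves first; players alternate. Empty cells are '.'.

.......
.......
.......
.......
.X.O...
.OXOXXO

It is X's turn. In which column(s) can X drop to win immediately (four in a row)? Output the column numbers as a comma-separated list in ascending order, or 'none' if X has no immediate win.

Answer: none

Derivation:
col 0: drop X → no win
col 1: drop X → no win
col 2: drop X → no win
col 3: drop X → no win
col 4: drop X → no win
col 5: drop X → no win
col 6: drop X → no win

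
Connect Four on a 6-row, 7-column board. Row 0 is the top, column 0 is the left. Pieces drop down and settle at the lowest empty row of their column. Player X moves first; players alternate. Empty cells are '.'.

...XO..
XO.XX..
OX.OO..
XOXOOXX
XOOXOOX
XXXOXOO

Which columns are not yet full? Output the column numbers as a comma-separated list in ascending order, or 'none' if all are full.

col 0: top cell = '.' → open
col 1: top cell = '.' → open
col 2: top cell = '.' → open
col 3: top cell = 'X' → FULL
col 4: top cell = 'O' → FULL
col 5: top cell = '.' → open
col 6: top cell = '.' → open

Answer: 0,1,2,5,6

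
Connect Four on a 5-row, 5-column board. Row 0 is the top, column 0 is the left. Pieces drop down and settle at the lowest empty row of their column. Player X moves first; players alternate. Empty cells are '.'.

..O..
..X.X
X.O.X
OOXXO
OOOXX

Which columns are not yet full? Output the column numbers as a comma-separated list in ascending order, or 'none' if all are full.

col 0: top cell = '.' → open
col 1: top cell = '.' → open
col 2: top cell = 'O' → FULL
col 3: top cell = '.' → open
col 4: top cell = '.' → open

Answer: 0,1,3,4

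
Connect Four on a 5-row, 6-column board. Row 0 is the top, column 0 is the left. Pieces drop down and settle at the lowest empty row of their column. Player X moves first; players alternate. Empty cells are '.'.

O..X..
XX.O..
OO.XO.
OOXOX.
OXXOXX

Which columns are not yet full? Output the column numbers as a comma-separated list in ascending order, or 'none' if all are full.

Answer: 1,2,4,5

Derivation:
col 0: top cell = 'O' → FULL
col 1: top cell = '.' → open
col 2: top cell = '.' → open
col 3: top cell = 'X' → FULL
col 4: top cell = '.' → open
col 5: top cell = '.' → open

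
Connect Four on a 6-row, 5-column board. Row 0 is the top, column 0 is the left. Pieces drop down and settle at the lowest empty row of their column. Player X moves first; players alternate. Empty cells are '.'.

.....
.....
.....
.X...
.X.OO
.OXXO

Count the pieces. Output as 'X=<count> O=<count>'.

X=4 O=4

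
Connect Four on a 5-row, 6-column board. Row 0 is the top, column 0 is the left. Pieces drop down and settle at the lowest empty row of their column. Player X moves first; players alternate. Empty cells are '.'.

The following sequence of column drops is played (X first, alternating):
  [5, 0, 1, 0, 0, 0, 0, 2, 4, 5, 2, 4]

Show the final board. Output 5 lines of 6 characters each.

Move 1: X drops in col 5, lands at row 4
Move 2: O drops in col 0, lands at row 4
Move 3: X drops in col 1, lands at row 4
Move 4: O drops in col 0, lands at row 3
Move 5: X drops in col 0, lands at row 2
Move 6: O drops in col 0, lands at row 1
Move 7: X drops in col 0, lands at row 0
Move 8: O drops in col 2, lands at row 4
Move 9: X drops in col 4, lands at row 4
Move 10: O drops in col 5, lands at row 3
Move 11: X drops in col 2, lands at row 3
Move 12: O drops in col 4, lands at row 3

Answer: X.....
O.....
X.....
O.X.OO
OXO.XX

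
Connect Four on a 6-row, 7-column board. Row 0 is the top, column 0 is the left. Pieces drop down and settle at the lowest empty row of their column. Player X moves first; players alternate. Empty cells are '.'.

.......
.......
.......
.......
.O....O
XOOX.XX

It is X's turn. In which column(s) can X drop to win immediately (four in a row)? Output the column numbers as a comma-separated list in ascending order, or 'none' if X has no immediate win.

col 0: drop X → no win
col 1: drop X → no win
col 2: drop X → no win
col 3: drop X → no win
col 4: drop X → WIN!
col 5: drop X → no win
col 6: drop X → no win

Answer: 4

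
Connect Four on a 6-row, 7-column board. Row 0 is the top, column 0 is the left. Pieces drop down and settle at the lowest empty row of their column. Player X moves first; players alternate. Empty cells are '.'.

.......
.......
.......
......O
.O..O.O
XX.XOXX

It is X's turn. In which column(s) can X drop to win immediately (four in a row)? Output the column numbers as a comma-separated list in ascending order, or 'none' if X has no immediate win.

col 0: drop X → no win
col 1: drop X → no win
col 2: drop X → WIN!
col 3: drop X → no win
col 4: drop X → no win
col 5: drop X → no win
col 6: drop X → no win

Answer: 2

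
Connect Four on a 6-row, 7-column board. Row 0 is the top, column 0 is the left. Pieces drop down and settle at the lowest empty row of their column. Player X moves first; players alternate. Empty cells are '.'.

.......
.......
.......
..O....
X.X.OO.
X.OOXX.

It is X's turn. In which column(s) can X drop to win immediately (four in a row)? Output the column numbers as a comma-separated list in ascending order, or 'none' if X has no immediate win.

Answer: none

Derivation:
col 0: drop X → no win
col 1: drop X → no win
col 2: drop X → no win
col 3: drop X → no win
col 4: drop X → no win
col 5: drop X → no win
col 6: drop X → no win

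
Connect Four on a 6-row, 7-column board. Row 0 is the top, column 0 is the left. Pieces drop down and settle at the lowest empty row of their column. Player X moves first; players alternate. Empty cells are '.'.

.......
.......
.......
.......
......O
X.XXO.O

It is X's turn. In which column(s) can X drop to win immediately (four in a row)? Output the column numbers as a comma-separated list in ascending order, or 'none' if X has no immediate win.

col 0: drop X → no win
col 1: drop X → WIN!
col 2: drop X → no win
col 3: drop X → no win
col 4: drop X → no win
col 5: drop X → no win
col 6: drop X → no win

Answer: 1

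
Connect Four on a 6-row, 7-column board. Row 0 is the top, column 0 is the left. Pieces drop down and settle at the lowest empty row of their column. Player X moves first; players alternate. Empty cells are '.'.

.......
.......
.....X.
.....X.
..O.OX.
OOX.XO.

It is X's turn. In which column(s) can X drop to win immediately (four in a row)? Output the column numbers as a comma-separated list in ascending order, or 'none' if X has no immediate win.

Answer: 5

Derivation:
col 0: drop X → no win
col 1: drop X → no win
col 2: drop X → no win
col 3: drop X → no win
col 4: drop X → no win
col 5: drop X → WIN!
col 6: drop X → no win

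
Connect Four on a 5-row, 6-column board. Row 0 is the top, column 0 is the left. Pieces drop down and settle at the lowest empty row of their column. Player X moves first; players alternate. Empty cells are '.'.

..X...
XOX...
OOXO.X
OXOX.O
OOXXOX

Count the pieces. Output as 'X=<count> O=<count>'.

X=10 O=10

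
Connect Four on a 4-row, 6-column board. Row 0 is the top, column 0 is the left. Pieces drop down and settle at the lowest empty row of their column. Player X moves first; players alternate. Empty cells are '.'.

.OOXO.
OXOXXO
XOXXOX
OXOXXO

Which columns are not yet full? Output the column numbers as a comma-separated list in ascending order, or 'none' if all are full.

col 0: top cell = '.' → open
col 1: top cell = 'O' → FULL
col 2: top cell = 'O' → FULL
col 3: top cell = 'X' → FULL
col 4: top cell = 'O' → FULL
col 5: top cell = '.' → open

Answer: 0,5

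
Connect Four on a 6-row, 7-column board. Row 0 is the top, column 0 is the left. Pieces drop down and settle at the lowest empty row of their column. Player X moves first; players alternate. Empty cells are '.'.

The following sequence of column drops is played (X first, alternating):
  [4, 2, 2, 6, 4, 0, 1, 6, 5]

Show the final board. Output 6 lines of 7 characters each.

Answer: .......
.......
.......
.......
..X.X.O
OXO.XXO

Derivation:
Move 1: X drops in col 4, lands at row 5
Move 2: O drops in col 2, lands at row 5
Move 3: X drops in col 2, lands at row 4
Move 4: O drops in col 6, lands at row 5
Move 5: X drops in col 4, lands at row 4
Move 6: O drops in col 0, lands at row 5
Move 7: X drops in col 1, lands at row 5
Move 8: O drops in col 6, lands at row 4
Move 9: X drops in col 5, lands at row 5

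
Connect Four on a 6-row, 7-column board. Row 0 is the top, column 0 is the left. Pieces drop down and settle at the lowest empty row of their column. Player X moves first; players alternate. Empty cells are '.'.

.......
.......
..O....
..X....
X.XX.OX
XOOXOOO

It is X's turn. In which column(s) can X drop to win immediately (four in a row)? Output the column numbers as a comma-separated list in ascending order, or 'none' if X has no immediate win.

Answer: 1

Derivation:
col 0: drop X → no win
col 1: drop X → WIN!
col 2: drop X → no win
col 3: drop X → no win
col 4: drop X → no win
col 5: drop X → no win
col 6: drop X → no win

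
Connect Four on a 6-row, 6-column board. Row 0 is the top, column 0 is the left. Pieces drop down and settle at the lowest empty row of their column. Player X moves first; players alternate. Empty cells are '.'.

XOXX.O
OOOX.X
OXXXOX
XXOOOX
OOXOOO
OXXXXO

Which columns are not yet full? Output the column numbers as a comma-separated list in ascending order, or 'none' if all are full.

Answer: 4

Derivation:
col 0: top cell = 'X' → FULL
col 1: top cell = 'O' → FULL
col 2: top cell = 'X' → FULL
col 3: top cell = 'X' → FULL
col 4: top cell = '.' → open
col 5: top cell = 'O' → FULL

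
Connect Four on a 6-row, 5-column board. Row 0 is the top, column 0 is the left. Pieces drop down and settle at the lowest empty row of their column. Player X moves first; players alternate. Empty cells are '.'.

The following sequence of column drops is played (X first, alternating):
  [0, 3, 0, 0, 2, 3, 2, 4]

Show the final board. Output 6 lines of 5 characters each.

Answer: .....
.....
.....
O....
X.XO.
X.XOO

Derivation:
Move 1: X drops in col 0, lands at row 5
Move 2: O drops in col 3, lands at row 5
Move 3: X drops in col 0, lands at row 4
Move 4: O drops in col 0, lands at row 3
Move 5: X drops in col 2, lands at row 5
Move 6: O drops in col 3, lands at row 4
Move 7: X drops in col 2, lands at row 4
Move 8: O drops in col 4, lands at row 5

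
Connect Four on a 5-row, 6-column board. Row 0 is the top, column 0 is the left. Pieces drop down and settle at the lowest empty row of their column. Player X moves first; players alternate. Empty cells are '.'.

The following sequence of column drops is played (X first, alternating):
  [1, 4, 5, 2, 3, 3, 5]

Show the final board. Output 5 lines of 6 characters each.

Move 1: X drops in col 1, lands at row 4
Move 2: O drops in col 4, lands at row 4
Move 3: X drops in col 5, lands at row 4
Move 4: O drops in col 2, lands at row 4
Move 5: X drops in col 3, lands at row 4
Move 6: O drops in col 3, lands at row 3
Move 7: X drops in col 5, lands at row 3

Answer: ......
......
......
...O.X
.XOXOX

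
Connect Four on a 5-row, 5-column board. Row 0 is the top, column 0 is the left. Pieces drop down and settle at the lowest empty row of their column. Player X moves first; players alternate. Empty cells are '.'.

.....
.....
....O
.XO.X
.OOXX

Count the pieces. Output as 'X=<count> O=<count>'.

X=4 O=4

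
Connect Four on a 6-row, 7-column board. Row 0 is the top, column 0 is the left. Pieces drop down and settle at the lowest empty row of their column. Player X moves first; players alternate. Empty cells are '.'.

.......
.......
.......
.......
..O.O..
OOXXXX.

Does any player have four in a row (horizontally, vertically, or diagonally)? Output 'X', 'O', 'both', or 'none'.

X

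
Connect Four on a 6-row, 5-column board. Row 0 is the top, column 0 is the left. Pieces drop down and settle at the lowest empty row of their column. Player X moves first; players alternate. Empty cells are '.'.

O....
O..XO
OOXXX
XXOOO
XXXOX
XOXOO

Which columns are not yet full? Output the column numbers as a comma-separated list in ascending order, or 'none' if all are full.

Answer: 1,2,3,4

Derivation:
col 0: top cell = 'O' → FULL
col 1: top cell = '.' → open
col 2: top cell = '.' → open
col 3: top cell = '.' → open
col 4: top cell = '.' → open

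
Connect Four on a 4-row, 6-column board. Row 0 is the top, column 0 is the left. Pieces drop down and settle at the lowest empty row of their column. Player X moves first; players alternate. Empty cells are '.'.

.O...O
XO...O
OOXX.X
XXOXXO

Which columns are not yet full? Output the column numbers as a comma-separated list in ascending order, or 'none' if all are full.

col 0: top cell = '.' → open
col 1: top cell = 'O' → FULL
col 2: top cell = '.' → open
col 3: top cell = '.' → open
col 4: top cell = '.' → open
col 5: top cell = 'O' → FULL

Answer: 0,2,3,4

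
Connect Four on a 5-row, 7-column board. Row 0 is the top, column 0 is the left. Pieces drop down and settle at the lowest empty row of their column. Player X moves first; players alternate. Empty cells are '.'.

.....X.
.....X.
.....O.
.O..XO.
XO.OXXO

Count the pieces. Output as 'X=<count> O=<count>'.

X=6 O=6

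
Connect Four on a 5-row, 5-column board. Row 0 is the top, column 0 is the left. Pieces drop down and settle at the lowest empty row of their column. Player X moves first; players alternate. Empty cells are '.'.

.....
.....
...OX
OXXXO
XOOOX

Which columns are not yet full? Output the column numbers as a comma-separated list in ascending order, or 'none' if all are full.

col 0: top cell = '.' → open
col 1: top cell = '.' → open
col 2: top cell = '.' → open
col 3: top cell = '.' → open
col 4: top cell = '.' → open

Answer: 0,1,2,3,4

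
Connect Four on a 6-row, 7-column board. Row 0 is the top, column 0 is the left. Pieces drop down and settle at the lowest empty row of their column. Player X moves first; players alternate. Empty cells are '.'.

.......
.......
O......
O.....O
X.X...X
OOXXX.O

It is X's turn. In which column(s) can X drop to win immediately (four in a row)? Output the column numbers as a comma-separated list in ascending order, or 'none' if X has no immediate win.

Answer: 5

Derivation:
col 0: drop X → no win
col 1: drop X → no win
col 2: drop X → no win
col 3: drop X → no win
col 4: drop X → no win
col 5: drop X → WIN!
col 6: drop X → no win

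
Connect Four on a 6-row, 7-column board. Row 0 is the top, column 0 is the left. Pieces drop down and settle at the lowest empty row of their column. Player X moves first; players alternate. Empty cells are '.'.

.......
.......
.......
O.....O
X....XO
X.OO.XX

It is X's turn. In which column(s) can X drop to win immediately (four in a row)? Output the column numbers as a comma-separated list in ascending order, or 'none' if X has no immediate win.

col 0: drop X → no win
col 1: drop X → no win
col 2: drop X → no win
col 3: drop X → no win
col 4: drop X → no win
col 5: drop X → no win
col 6: drop X → no win

Answer: none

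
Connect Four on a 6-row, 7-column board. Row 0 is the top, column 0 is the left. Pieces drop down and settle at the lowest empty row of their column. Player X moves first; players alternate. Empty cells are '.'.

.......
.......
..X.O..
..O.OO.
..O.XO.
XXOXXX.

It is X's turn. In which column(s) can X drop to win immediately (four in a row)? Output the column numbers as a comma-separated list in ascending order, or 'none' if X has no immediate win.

Answer: 6

Derivation:
col 0: drop X → no win
col 1: drop X → no win
col 2: drop X → no win
col 3: drop X → no win
col 4: drop X → no win
col 5: drop X → no win
col 6: drop X → WIN!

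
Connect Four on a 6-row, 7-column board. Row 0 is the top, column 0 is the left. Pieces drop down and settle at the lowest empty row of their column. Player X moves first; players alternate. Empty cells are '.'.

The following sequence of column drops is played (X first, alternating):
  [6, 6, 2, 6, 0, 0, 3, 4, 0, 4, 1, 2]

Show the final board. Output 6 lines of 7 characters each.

Answer: .......
.......
.......
X.....O
O.O.O.O
XXXXO.X

Derivation:
Move 1: X drops in col 6, lands at row 5
Move 2: O drops in col 6, lands at row 4
Move 3: X drops in col 2, lands at row 5
Move 4: O drops in col 6, lands at row 3
Move 5: X drops in col 0, lands at row 5
Move 6: O drops in col 0, lands at row 4
Move 7: X drops in col 3, lands at row 5
Move 8: O drops in col 4, lands at row 5
Move 9: X drops in col 0, lands at row 3
Move 10: O drops in col 4, lands at row 4
Move 11: X drops in col 1, lands at row 5
Move 12: O drops in col 2, lands at row 4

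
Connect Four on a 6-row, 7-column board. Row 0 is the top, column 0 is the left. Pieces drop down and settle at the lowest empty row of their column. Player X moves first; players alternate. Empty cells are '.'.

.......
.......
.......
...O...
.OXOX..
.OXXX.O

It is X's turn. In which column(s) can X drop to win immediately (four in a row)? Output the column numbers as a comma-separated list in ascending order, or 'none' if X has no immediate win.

Answer: 5

Derivation:
col 0: drop X → no win
col 1: drop X → no win
col 2: drop X → no win
col 3: drop X → no win
col 4: drop X → no win
col 5: drop X → WIN!
col 6: drop X → no win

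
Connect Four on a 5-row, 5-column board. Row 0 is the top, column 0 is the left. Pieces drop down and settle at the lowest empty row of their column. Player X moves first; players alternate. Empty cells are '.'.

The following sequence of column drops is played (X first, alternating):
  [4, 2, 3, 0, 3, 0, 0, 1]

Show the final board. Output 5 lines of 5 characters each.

Answer: .....
.....
X....
O..X.
OOOXX

Derivation:
Move 1: X drops in col 4, lands at row 4
Move 2: O drops in col 2, lands at row 4
Move 3: X drops in col 3, lands at row 4
Move 4: O drops in col 0, lands at row 4
Move 5: X drops in col 3, lands at row 3
Move 6: O drops in col 0, lands at row 3
Move 7: X drops in col 0, lands at row 2
Move 8: O drops in col 1, lands at row 4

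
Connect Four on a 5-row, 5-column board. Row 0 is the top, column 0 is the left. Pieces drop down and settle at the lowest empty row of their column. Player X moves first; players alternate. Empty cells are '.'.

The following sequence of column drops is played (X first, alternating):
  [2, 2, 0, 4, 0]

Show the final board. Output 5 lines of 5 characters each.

Move 1: X drops in col 2, lands at row 4
Move 2: O drops in col 2, lands at row 3
Move 3: X drops in col 0, lands at row 4
Move 4: O drops in col 4, lands at row 4
Move 5: X drops in col 0, lands at row 3

Answer: .....
.....
.....
X.O..
X.X.O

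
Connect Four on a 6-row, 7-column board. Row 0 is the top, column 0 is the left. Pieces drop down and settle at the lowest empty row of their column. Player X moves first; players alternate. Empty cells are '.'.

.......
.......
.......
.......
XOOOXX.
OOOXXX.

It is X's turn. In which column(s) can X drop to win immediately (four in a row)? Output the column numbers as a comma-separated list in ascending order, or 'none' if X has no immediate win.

col 0: drop X → no win
col 1: drop X → no win
col 2: drop X → no win
col 3: drop X → no win
col 4: drop X → no win
col 5: drop X → no win
col 6: drop X → WIN!

Answer: 6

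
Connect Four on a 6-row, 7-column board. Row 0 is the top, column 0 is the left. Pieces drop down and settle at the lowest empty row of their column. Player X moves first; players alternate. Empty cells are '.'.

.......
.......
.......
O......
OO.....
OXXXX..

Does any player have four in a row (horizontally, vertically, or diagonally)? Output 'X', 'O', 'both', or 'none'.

X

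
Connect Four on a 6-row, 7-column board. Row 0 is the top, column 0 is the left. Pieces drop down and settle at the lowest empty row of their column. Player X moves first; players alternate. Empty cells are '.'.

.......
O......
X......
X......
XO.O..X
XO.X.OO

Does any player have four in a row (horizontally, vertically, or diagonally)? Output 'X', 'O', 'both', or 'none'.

X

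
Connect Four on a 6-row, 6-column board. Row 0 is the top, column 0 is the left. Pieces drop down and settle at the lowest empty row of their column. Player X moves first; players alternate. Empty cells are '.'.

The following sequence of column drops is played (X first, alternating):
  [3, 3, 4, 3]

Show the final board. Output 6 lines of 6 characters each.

Move 1: X drops in col 3, lands at row 5
Move 2: O drops in col 3, lands at row 4
Move 3: X drops in col 4, lands at row 5
Move 4: O drops in col 3, lands at row 3

Answer: ......
......
......
...O..
...O..
...XX.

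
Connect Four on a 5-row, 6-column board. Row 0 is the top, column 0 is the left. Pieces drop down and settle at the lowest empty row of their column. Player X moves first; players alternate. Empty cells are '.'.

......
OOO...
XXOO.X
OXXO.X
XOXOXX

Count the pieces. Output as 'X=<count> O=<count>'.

X=10 O=9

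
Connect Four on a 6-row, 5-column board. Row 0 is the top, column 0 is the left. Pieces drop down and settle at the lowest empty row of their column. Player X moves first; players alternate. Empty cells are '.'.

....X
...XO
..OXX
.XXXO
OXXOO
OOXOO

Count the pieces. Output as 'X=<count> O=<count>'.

X=10 O=10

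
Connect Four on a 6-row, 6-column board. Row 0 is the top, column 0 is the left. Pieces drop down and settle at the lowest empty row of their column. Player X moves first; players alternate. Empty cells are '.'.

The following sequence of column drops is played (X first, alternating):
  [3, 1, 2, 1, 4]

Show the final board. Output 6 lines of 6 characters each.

Answer: ......
......
......
......
.O....
.OXXX.

Derivation:
Move 1: X drops in col 3, lands at row 5
Move 2: O drops in col 1, lands at row 5
Move 3: X drops in col 2, lands at row 5
Move 4: O drops in col 1, lands at row 4
Move 5: X drops in col 4, lands at row 5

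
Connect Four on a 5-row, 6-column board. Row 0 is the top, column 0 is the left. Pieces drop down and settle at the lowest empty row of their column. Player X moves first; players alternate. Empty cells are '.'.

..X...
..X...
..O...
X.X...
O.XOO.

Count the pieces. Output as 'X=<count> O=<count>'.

X=5 O=4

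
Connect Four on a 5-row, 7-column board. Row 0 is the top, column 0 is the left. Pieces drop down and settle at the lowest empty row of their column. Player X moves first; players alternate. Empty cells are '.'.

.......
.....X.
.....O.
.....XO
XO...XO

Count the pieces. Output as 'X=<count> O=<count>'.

X=4 O=4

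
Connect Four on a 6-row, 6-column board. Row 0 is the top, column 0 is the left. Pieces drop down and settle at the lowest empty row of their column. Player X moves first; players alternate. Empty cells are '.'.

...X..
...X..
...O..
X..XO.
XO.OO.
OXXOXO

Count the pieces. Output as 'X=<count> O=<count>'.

X=8 O=8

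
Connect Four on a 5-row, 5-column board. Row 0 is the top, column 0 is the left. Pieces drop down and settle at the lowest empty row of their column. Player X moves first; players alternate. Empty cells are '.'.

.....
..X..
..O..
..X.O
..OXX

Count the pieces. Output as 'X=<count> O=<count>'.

X=4 O=3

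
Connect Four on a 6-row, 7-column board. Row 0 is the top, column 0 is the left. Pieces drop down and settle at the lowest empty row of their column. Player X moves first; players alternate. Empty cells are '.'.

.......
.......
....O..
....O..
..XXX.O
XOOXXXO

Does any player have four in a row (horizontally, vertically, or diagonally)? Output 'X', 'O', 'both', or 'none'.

none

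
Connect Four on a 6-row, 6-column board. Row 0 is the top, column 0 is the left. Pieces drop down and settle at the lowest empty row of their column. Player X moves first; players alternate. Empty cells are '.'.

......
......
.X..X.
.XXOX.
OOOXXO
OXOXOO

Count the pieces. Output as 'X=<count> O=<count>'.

X=9 O=9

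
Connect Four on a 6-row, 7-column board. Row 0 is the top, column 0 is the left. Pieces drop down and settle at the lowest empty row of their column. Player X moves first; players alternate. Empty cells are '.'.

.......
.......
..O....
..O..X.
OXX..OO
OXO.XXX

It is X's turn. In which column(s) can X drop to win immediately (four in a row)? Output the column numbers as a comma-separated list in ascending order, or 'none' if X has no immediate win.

col 0: drop X → no win
col 1: drop X → no win
col 2: drop X → no win
col 3: drop X → WIN!
col 4: drop X → no win
col 5: drop X → no win
col 6: drop X → no win

Answer: 3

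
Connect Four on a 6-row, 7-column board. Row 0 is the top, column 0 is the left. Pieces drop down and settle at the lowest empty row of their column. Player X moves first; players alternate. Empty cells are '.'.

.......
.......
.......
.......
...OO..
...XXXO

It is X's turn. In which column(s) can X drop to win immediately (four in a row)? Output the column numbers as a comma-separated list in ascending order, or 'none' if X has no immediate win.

Answer: 2

Derivation:
col 0: drop X → no win
col 1: drop X → no win
col 2: drop X → WIN!
col 3: drop X → no win
col 4: drop X → no win
col 5: drop X → no win
col 6: drop X → no win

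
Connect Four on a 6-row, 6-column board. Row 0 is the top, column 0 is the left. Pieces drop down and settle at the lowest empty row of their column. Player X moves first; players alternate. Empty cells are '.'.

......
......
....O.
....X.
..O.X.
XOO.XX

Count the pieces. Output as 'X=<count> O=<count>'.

X=5 O=4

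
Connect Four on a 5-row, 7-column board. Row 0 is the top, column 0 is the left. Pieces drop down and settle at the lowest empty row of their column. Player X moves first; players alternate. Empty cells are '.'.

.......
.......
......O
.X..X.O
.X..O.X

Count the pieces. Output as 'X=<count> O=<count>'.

X=4 O=3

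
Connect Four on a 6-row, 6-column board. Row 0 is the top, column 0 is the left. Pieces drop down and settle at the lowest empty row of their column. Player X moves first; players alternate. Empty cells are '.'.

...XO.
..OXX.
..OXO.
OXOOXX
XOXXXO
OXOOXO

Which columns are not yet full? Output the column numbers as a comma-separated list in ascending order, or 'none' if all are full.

col 0: top cell = '.' → open
col 1: top cell = '.' → open
col 2: top cell = '.' → open
col 3: top cell = 'X' → FULL
col 4: top cell = 'O' → FULL
col 5: top cell = '.' → open

Answer: 0,1,2,5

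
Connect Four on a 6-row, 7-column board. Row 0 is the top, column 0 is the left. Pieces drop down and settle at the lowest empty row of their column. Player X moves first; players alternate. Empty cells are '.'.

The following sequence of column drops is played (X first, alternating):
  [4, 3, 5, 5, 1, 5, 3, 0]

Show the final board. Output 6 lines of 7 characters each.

Move 1: X drops in col 4, lands at row 5
Move 2: O drops in col 3, lands at row 5
Move 3: X drops in col 5, lands at row 5
Move 4: O drops in col 5, lands at row 4
Move 5: X drops in col 1, lands at row 5
Move 6: O drops in col 5, lands at row 3
Move 7: X drops in col 3, lands at row 4
Move 8: O drops in col 0, lands at row 5

Answer: .......
.......
.......
.....O.
...X.O.
OX.OXX.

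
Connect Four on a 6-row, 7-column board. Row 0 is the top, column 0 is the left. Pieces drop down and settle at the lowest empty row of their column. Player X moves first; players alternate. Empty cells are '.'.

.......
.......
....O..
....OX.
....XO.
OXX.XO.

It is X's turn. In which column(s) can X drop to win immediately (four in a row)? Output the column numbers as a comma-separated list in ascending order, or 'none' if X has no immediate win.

col 0: drop X → no win
col 1: drop X → no win
col 2: drop X → no win
col 3: drop X → WIN!
col 4: drop X → no win
col 5: drop X → no win
col 6: drop X → no win

Answer: 3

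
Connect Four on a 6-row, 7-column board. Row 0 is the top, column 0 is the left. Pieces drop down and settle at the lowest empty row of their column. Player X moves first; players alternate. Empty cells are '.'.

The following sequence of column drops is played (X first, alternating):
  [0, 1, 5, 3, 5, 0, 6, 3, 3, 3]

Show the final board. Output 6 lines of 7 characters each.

Move 1: X drops in col 0, lands at row 5
Move 2: O drops in col 1, lands at row 5
Move 3: X drops in col 5, lands at row 5
Move 4: O drops in col 3, lands at row 5
Move 5: X drops in col 5, lands at row 4
Move 6: O drops in col 0, lands at row 4
Move 7: X drops in col 6, lands at row 5
Move 8: O drops in col 3, lands at row 4
Move 9: X drops in col 3, lands at row 3
Move 10: O drops in col 3, lands at row 2

Answer: .......
.......
...O...
...X...
O..O.X.
XO.O.XX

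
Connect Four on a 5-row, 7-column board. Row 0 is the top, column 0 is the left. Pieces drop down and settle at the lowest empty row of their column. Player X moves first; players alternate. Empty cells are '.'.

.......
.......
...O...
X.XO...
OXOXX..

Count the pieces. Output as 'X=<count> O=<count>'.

X=5 O=4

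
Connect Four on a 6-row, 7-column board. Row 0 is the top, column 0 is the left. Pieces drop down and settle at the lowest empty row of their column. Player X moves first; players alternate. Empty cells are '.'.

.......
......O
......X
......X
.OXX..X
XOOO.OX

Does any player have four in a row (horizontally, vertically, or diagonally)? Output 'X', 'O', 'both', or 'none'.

X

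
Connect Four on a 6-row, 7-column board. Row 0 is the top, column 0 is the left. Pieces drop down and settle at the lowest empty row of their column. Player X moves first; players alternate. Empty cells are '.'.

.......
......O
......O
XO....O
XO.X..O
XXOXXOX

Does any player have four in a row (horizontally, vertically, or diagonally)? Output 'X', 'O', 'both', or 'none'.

O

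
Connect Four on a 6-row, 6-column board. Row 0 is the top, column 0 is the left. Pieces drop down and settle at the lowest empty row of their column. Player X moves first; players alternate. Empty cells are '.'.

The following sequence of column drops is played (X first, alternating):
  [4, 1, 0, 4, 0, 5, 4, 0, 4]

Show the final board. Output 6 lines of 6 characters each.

Move 1: X drops in col 4, lands at row 5
Move 2: O drops in col 1, lands at row 5
Move 3: X drops in col 0, lands at row 5
Move 4: O drops in col 4, lands at row 4
Move 5: X drops in col 0, lands at row 4
Move 6: O drops in col 5, lands at row 5
Move 7: X drops in col 4, lands at row 3
Move 8: O drops in col 0, lands at row 3
Move 9: X drops in col 4, lands at row 2

Answer: ......
......
....X.
O...X.
X...O.
XO..XO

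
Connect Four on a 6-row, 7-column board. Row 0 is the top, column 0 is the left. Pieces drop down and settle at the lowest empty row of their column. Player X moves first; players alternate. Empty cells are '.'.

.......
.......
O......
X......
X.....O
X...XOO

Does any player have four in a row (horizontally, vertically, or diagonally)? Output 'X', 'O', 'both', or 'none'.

none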